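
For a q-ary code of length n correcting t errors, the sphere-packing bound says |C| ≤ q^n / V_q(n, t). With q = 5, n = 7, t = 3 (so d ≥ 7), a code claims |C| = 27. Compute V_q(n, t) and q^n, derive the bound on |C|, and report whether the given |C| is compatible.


V_q(n, t) = 2605, q^n = 78125, Hamming bound = 29, |C| = 27 ≤ bound (satisfied).

Step 1: Compute V_q(n, t) = Σ_{j=0}^3 C(n, j) (q−1)^j.
  j = 0: C(7,0)·(4)^0 = 1·1 = 1.
  j = 1: C(7,1)·(4)^1 = 7·4 = 28.
  j = 2: C(7,2)·(4)^2 = 21·16 = 336.
  j = 3: C(7,3)·(4)^3 = 35·64 = 2240.
  V_q(n, t) = 1 + 28 + 336 + 2240 = 2605.
Step 2: q^n = 5^7 = 78125.
Step 3: Hamming bound ⌊q^n / V_q(n,t)⌋ = ⌊78125/2605⌋ = 29.
Step 4: Compare |C| = 27 to 29: satisfied.
The claimed |C| lies below the Hamming bound.


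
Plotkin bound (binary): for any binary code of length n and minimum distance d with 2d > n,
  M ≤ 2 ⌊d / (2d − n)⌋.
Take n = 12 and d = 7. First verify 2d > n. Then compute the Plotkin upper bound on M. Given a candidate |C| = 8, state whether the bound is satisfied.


Plotkin bound M ≤ 6; given |C| = 8 > bound (violated).

Check applicability: 2d = 14, n = 12.
2d − n = 2 > 0, so Plotkin applies.
Compute d/(2d−n) = 7/2 ≈ 3.5000.
⌊d/(2d−n)⌋ = 3.
Plotkin bound: M ≤ 2·3 = 6.
Given |C| = 8, check: VIOLATED.
This |C| is above the Plotkin bound, so no binary code with n = 12, d = 7 and 8 codewords exists.


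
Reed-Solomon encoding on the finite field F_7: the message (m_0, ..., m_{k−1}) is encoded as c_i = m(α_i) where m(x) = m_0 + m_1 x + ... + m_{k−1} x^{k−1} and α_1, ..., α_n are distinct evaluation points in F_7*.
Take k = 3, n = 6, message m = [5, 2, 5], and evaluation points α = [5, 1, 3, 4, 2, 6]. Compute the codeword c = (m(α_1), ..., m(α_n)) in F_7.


c = [0, 5, 0, 2, 1, 1]

Message polynomial: m(x) = 5 + 2·x + 5·x^2 (mod 7).
For each evaluation point α_i, compute m(α_i) mod 7:
  α_1 = 5: Horner steps 5 → 6 → 0, so m(5) = 0.
  α_2 = 1: Horner steps 5 → 0 → 5, so m(1) = 5.
  α_3 = 3: Horner steps 5 → 3 → 0, so m(3) = 0.
  α_4 = 4: Horner steps 5 → 1 → 2, so m(4) = 2.
  α_5 = 2: Horner steps 5 → 5 → 1, so m(2) = 1.
  α_6 = 6: Horner steps 5 → 4 → 1, so m(6) = 1.
Codeword c = [0, 5, 0, 2, 1, 1] ∈ F_7^6.


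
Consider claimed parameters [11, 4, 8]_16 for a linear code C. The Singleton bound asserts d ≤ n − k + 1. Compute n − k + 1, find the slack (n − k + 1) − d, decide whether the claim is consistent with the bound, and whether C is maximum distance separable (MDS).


Singleton RHS = n − k + 1 = 8, slack = 0, bound satisfied, MDS.

Singleton bound: d ≤ n − k + 1.
Here n = 11, k = 4, so n − k + 1 = 8.
Given d = 8, check d ≤ 8: YES.
Slack = (n − k + 1) − d = 0.
The code is MDS (slack = 0).
Description: the claimed parameters are [11, 4, 8]_16; such a code would be MDS (meets Singleton bound).


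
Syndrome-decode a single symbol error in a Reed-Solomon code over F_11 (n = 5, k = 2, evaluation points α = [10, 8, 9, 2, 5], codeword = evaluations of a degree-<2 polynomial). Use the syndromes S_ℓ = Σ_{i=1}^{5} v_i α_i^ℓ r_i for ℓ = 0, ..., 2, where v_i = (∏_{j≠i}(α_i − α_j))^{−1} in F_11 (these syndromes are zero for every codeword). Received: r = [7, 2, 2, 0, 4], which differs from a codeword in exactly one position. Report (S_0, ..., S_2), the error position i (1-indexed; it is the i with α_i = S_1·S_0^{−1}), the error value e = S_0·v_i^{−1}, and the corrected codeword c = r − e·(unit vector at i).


S = (9, 6, 4), error at position 2, error magnitude e = 5, c = [7, 8, 2, 0, 4].

Step 1: column multipliers v_i = (∏_{j≠i}(α_i − α_j))^{−1} mod 11.
  i = 1 (α = 10): (10−8)(10−9)(10−2)(10−5) = 2·1·8·5 = 80 ≡ 3, so v_1 = 3^{−1} = 4 (mod 11).
  i = 2 (α = 8): (8−10)(8−9)(8−2)(8−5) = (−2)·(−1)·6·3 = 36 ≡ 3, so v_2 = 3^{−1} = 4 (mod 11).
  i = 3 (α = 9): (9−10)(9−8)(9−2)(9−5) = (−1)·1·7·4 = −28 ≡ 5, so v_3 = 5^{−1} = 9 (mod 11).
  i = 4 (α = 2): (2−10)(2−8)(2−9)(2−5) = (−8)·(−6)·(−7)·(−3) = 1008 ≡ 7, so v_4 = 7^{−1} = 8 (mod 11).
  i = 5 (α = 5): (5−10)(5−8)(5−9)(5−2) = (−5)·(−3)·(−4)·3 = −180 ≡ 7, so v_5 = 7^{−1} = 8 (mod 11).
  v = [4, 4, 9, 8, 8].
Step 2: syndromes of r = [7, 2, 2, 0, 4] (all sums mod 11).
  S_0 = Σ v_i r_i = 4·7 + 4·2 + 9·2 + 8·0 + 8·4 = 86 ≡ 9.
  S_1 = Σ v_i α_i r_i = 4·10·7 + 4·8·2 + 9·9·2 + 8·2·0 + 8·5·4 = 666 ≡ 6.
  α_i^2 mod 11 = [1, 9, 4, 4, 3].
  S_2 = Σ v_i α_i^2 r_i = 4·1·7 + 4·9·2 + 9·4·2 + 8·4·0 + 8·3·4 = 268 ≡ 4.
  S = (9, 6, 4) ≠ 0, so r is not a codeword (an error is present).
Step 3: locate the error. For a single error e at position i, S_ℓ = v_i·e·α_i^ℓ, so α_err = S_1/S_0.
  S_0^{−1} = 9^{−1} = 5 (mod 11), so α_err = 6·5 = 30 ≡ 8 = α_2. Error position i = 2.
  Consistency check: S_2/S_1 = 4·2 = 8 ≡ 8 = α_err ✓ (single-error assumption holds).
Step 4: error magnitude e = S_0/v_2 = S_0·∏_{j≠2}(α_2 − α_j) = 9·3 = 27 ≡ 5 (mod 11).
Step 5: correct position 2: c_2 = r_2 − e = 2 − 5 ≡ 8 (mod 11). Hence c = [7, 8, 2, 0, 4].
  Check: interpolating c through the α_i gives m(x) = 1 + 5·x (degree < 2) with m(α_i) = c_i for every i, so c is indeed a codeword.


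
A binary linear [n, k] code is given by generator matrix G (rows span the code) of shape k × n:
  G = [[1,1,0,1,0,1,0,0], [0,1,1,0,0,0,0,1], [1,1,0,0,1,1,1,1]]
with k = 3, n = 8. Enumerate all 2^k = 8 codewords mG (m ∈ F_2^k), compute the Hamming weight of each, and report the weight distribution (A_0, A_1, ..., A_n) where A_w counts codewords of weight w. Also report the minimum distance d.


Weight distribution: A_0 = 1, A_3 = 1, A_4 = 2, A_5 = 3, A_6 = 1. Minimum distance d = 3.

Enumerate all 2^3 = 8 messages m ∈ F_2^3.
For each, compute codeword c = mG in F_2^8, then tally its weight.
  m = 000 → c = 00000000, weight = 0.
  m = 100 → c = 11010100, weight = 4.
  m = 010 → c = 01100001, weight = 3.
  m = 110 → c = 10110101, weight = 5.
  m = 001 → c = 11001111, weight = 6.
  m = 101 → c = 00011011, weight = 4.
  m = 011 → c = 10101110, weight = 5.
  m = 111 → c = 01111010, weight = 5.
Tally weights:
  weight 0: 1 codewords.
  weight 3: 1 codewords.
  weight 4: 2 codewords.
  weight 5: 3 codewords.
  weight 6: 1 codewords.
Minimum distance d = smallest w > 0 with A_w > 0 = 3.
Sanity: Σ A_w = 8 = 2^3 = 8 ✓.


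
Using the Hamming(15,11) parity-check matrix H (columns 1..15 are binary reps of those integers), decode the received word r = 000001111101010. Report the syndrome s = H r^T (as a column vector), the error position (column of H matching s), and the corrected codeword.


s = (1, 0, 0, 0)^T, error position = 8, corrected codeword c = 000001101101010

Compute s = H r^T mod 2 one row at a time:
  s_1 = 1 + 1 + 1 + 0 + 1 + 0 + 1 + 0 = 5 ≡ 1 (mod 2).
  s_2 = 0 + 0 + 1 + 1 + 1 + 0 + 1 + 0 = 4 ≡ 0 (mod 2).
  s_3 = 0 + 0 + 1 + 1 + 1 + 0 + 1 + 0 = 4 ≡ 0 (mod 2).
  s_4 = 0 + 0 + 0 + 1 + 1 + 0 + 0 + 0 = 2 ≡ 0 (mod 2).
s = (1, 0, 0, 0)^T — this equals column 8 of H (binary 1000), so error is at position 8.
Correct: flip bit 8 of r = 000001111101010 to get c = 000001101101010.


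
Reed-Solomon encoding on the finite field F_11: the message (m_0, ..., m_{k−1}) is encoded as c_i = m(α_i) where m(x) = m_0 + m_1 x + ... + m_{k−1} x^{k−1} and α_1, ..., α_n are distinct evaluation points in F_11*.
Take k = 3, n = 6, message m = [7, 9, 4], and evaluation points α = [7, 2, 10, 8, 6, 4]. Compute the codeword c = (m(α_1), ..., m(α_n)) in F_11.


c = [2, 8, 2, 5, 7, 8]

Message polynomial: m(x) = 7 + 9·x + 4·x^2 (mod 11).
For each evaluation point α_i, compute m(α_i) mod 11:
  α_1 = 7: Horner steps 4 → 4 → 2, so m(7) = 2.
  α_2 = 2: Horner steps 4 → 6 → 8, so m(2) = 8.
  α_3 = 10: Horner steps 4 → 5 → 2, so m(10) = 2.
  α_4 = 8: Horner steps 4 → 8 → 5, so m(8) = 5.
  α_5 = 6: Horner steps 4 → 0 → 7, so m(6) = 7.
  α_6 = 4: Horner steps 4 → 3 → 8, so m(4) = 8.
Codeword c = [2, 8, 2, 5, 7, 8] ∈ F_11^6.


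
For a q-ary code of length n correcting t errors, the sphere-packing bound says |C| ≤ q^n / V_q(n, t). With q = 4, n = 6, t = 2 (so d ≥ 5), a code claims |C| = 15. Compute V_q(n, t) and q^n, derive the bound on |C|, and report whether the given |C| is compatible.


V_q(n, t) = 154, q^n = 4096, Hamming bound = 26, |C| = 15 ≤ bound (satisfied).

Step 1: Compute V_q(n, t) = Σ_{j=0}^2 C(n, j) (q−1)^j.
  j = 0: C(6,0)·(3)^0 = 1·1 = 1.
  j = 1: C(6,1)·(3)^1 = 6·3 = 18.
  j = 2: C(6,2)·(3)^2 = 15·9 = 135.
  V_q(n, t) = 1 + 18 + 135 = 154.
Step 2: q^n = 4^6 = 4096.
Step 3: Hamming bound ⌊q^n / V_q(n,t)⌋ = ⌊4096/154⌋ = 26.
Step 4: Compare |C| = 15 to 26: satisfied.
The claimed |C| lies below the Hamming bound.


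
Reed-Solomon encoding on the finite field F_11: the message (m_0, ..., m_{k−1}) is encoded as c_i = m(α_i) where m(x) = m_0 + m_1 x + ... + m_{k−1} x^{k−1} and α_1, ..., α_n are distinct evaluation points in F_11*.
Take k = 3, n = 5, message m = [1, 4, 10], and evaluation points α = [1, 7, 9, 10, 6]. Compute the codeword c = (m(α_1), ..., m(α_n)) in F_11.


c = [4, 2, 0, 7, 0]

Message polynomial: m(x) = 1 + 4·x + 10·x^2 (mod 11).
For each evaluation point α_i, compute m(α_i) mod 11:
  α_1 = 1: Horner steps 10 → 3 → 4, so m(1) = 4.
  α_2 = 7: Horner steps 10 → 8 → 2, so m(7) = 2.
  α_3 = 9: Horner steps 10 → 6 → 0, so m(9) = 0.
  α_4 = 10: Horner steps 10 → 5 → 7, so m(10) = 7.
  α_5 = 6: Horner steps 10 → 9 → 0, so m(6) = 0.
Codeword c = [4, 2, 0, 7, 0] ∈ F_11^5.


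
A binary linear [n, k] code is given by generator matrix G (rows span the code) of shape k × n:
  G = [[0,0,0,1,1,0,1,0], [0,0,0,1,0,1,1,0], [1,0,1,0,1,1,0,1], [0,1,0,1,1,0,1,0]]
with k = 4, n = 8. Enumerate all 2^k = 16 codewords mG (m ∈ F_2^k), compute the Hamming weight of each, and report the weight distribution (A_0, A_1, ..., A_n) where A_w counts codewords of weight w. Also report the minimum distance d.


Weight distribution: A_0 = 1, A_1 = 1, A_2 = 1, A_3 = 4, A_4 = 3, A_5 = 1, A_6 = 3, A_7 = 2. Minimum distance d = 1.

Enumerate all 2^4 = 16 messages m ∈ F_2^4.
For each, compute codeword c = mG in F_2^8, then tally its weight.
  m = 0000 → c = 00000000, weight = 0.
  m = 1000 → c = 00011010, weight = 3.
  m = 0100 → c = 00010110, weight = 3.
  m = 1100 → c = 00001100, weight = 2.
  m = 0010 → c = 10101101, weight = 5.
  m = 1010 → c = 10110111, weight = 6.
  m = 0110 → c = 10111011, weight = 6.
  m = 1110 → c = 10100001, weight = 3.
  m = 0001 → c = 01011010, weight = 4.
  m = 1001 → c = 01000000, weight = 1.
  m = 0101 → c = 01001100, weight = 3.
  m = 1101 → c = 01010110, weight = 4.
  m = 0011 → c = 11110111, weight = 7.
  m = 1011 → c = 11101101, weight = 6.
  m = 0111 → c = 11100001, weight = 4.
  m = 1111 → c = 11111011, weight = 7.
Tally weights:
  weight 0: 1 codewords.
  weight 1: 1 codewords.
  weight 2: 1 codewords.
  weight 3: 4 codewords.
  weight 4: 3 codewords.
  weight 5: 1 codewords.
  weight 6: 3 codewords.
  weight 7: 2 codewords.
Minimum distance d = smallest w > 0 with A_w > 0 = 1.
Sanity: Σ A_w = 16 = 2^4 = 16 ✓.


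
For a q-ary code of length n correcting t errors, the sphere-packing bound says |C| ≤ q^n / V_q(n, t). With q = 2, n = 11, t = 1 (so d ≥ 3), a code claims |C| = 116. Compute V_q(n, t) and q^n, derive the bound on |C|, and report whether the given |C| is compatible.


V_q(n, t) = 12, q^n = 2048, Hamming bound = 170, |C| = 116 ≤ bound (satisfied).

Step 1: Compute V_q(n, t) = Σ_{j=0}^1 C(n, j) (q−1)^j.
  j = 0: C(11,0)·(1)^0 = 1·1 = 1.
  j = 1: C(11,1)·(1)^1 = 11·1 = 11.
  V_q(n, t) = 1 + 11 = 12.
Step 2: q^n = 2^11 = 2048.
Step 3: Hamming bound ⌊q^n / V_q(n,t)⌋ = ⌊2048/12⌋ = 170.
Step 4: Compare |C| = 116 to 170: satisfied.
The claimed |C| lies below the Hamming bound.


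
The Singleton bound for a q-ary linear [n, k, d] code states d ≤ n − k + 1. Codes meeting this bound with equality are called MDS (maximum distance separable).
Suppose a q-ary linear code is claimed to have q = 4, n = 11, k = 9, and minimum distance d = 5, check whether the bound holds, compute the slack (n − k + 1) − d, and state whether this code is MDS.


Singleton RHS = n − k + 1 = 3, slack = -2, bound violated (no such code; not MDS).

Singleton bound: d ≤ n − k + 1.
Here n = 11, k = 9, so n − k + 1 = 3.
Given d = 5, check d ≤ 3: NO.
Slack = (n − k + 1) − d = -2.
The slack is negative: d = 5 exceeds n − k + 1 = 3 by 2, so the Singleton bound is violated and no linear [11, 9, 5]_4 code can exist. In particular it is not MDS (MDS requires d = n − k + 1 exactly).
Description: the claimed parameters are [11, 9, 5]_4; such a code would be impossible (violates the Singleton bound).


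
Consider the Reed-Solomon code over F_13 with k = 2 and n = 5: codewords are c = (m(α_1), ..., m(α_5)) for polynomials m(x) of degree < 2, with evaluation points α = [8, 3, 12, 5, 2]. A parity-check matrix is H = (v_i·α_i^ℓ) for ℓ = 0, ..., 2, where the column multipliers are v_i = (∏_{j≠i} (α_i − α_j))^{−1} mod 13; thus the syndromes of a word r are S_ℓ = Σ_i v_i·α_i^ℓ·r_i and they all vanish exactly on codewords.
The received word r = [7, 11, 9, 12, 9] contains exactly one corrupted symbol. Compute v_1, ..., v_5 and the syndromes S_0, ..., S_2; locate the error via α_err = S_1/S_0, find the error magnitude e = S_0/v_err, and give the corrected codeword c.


S = (4, 8, 3), error at position 5, error magnitude e = 5, c = [7, 11, 9, 12, 4].

Step 1: column multipliers v_i = (∏_{j≠i}(α_i − α_j))^{−1} mod 13.
  i = 1 (α = 8): (8−3)(8−12)(8−5)(8−2) = 5·(−4)·3·6 = −360 ≡ 4, so v_1 = 4^{−1} = 10 (mod 13).
  i = 2 (α = 3): (3−8)(3−12)(3−5)(3−2) = (−5)·(−9)·(−2)·1 = −90 ≡ 1, so v_2 = 1^{−1} = 1 (mod 13).
  i = 3 (α = 12): (12−8)(12−3)(12−5)(12−2) = 4·9·7·10 = 2520 ≡ 11, so v_3 = 11^{−1} = 6 (mod 13).
  i = 4 (α = 5): (5−8)(5−3)(5−12)(5−2) = (−3)·2·(−7)·3 = 126 ≡ 9, so v_4 = 9^{−1} = 3 (mod 13).
  i = 5 (α = 2): (2−8)(2−3)(2−12)(2−5) = (−6)·(−1)·(−10)·(−3) = 180 ≡ 11, so v_5 = 11^{−1} = 6 (mod 13).
  v = [10, 1, 6, 3, 6].
Step 2: syndromes of r = [7, 11, 9, 12, 9] (all sums mod 13).
  S_0 = Σ v_i r_i = 10·7 + 1·11 + 6·9 + 3·12 + 6·9 = 225 ≡ 4.
  S_1 = Σ v_i α_i r_i = 10·8·7 + 1·3·11 + 6·12·9 + 3·5·12 + 6·2·9 = 1529 ≡ 8.
  α_i^2 mod 13 = [12, 9, 1, 12, 4].
  S_2 = Σ v_i α_i^2 r_i = 10·12·7 + 1·9·11 + 6·1·9 + 3·12·12 + 6·4·9 = 1641 ≡ 3.
  S = (4, 8, 3) ≠ 0, so r is not a codeword (an error is present).
Step 3: locate the error. For a single error e at position i, S_ℓ = v_i·e·α_i^ℓ, so α_err = S_1/S_0.
  S_0^{−1} = 4^{−1} = 10 (mod 13), so α_err = 8·10 = 80 ≡ 2 = α_5. Error position i = 5.
  Consistency check: S_2/S_1 = 3·5 = 15 ≡ 2 = α_err ✓ (single-error assumption holds).
Step 4: error magnitude e = S_0/v_5 = S_0·∏_{j≠5}(α_5 − α_j) = 4·11 = 44 ≡ 5 (mod 13).
Step 5: correct position 5: c_5 = r_5 − e = 9 − 5 ≡ 4 (mod 13). Hence c = [7, 11, 9, 12, 4].
  Check: interpolating c through the α_i gives m(x) = 3 + 7·x (degree < 2) with m(α_i) = c_i for every i, so c is indeed a codeword.


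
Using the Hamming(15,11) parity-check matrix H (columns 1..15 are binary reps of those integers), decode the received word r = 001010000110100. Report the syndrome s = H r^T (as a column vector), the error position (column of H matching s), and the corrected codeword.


s = (1, 0, 1, 0)^T, error position = 10, corrected codeword c = 001010000010100

Compute s = H r^T mod 2 one row at a time:
  s_1 = 0 + 0 + 1 + 1 + 0 + 1 + 0 + 0 = 3 ≡ 1 (mod 2).
  s_2 = 0 + 1 + 0 + 0 + 0 + 1 + 0 + 0 = 2 ≡ 0 (mod 2).
  s_3 = 0 + 1 + 0 + 0 + 1 + 1 + 0 + 0 = 3 ≡ 1 (mod 2).
  s_4 = 0 + 1 + 1 + 0 + 0 + 1 + 1 + 0 = 4 ≡ 0 (mod 2).
s = (1, 0, 1, 0)^T — this equals column 10 of H (binary 1010), so error is at position 10.
Correct: flip bit 10 of r = 001010000110100 to get c = 001010000010100.


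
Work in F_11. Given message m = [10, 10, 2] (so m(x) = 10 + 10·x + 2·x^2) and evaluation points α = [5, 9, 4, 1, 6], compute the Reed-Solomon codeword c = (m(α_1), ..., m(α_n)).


c = [0, 9, 5, 0, 10]

Message polynomial: m(x) = 10 + 10·x + 2·x^2 (mod 11).
For each evaluation point α_i, compute m(α_i) mod 11:
  α_1 = 5: Horner steps 2 → 9 → 0, so m(5) = 0.
  α_2 = 9: Horner steps 2 → 6 → 9, so m(9) = 9.
  α_3 = 4: Horner steps 2 → 7 → 5, so m(4) = 5.
  α_4 = 1: Horner steps 2 → 1 → 0, so m(1) = 0.
  α_5 = 6: Horner steps 2 → 0 → 10, so m(6) = 10.
Codeword c = [0, 9, 5, 0, 10] ∈ F_11^5.


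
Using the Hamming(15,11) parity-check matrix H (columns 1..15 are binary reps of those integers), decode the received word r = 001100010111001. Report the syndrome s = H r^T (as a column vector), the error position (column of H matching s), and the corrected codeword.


s = (1, 1, 0, 1)^T, error position = 13, corrected codeword c = 001100010111101

Compute s = H r^T mod 2 one row at a time:
  s_1 = 1 + 0 + 1 + 1 + 1 + 0 + 0 + 1 = 5 ≡ 1 (mod 2).
  s_2 = 1 + 0 + 0 + 0 + 1 + 0 + 0 + 1 = 3 ≡ 1 (mod 2).
  s_3 = 0 + 1 + 0 + 0 + 1 + 1 + 0 + 1 = 4 ≡ 0 (mod 2).
  s_4 = 0 + 1 + 0 + 0 + 0 + 1 + 0 + 1 = 3 ≡ 1 (mod 2).
s = (1, 1, 0, 1)^T — this equals column 13 of H (binary 1101), so error is at position 13.
Correct: flip bit 13 of r = 001100010111001 to get c = 001100010111101.


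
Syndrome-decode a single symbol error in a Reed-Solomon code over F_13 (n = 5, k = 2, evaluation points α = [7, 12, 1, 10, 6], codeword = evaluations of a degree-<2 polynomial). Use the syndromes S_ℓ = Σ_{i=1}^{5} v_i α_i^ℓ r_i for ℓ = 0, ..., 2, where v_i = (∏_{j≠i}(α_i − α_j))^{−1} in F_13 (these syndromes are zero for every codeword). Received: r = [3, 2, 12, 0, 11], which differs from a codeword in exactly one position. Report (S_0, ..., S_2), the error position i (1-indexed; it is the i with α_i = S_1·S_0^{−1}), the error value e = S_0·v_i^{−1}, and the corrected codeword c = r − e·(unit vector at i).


S = (12, 3, 4), error at position 4, error magnitude e = 8, c = [3, 2, 12, 5, 11].

Step 1: column multipliers v_i = (∏_{j≠i}(α_i − α_j))^{−1} mod 13.
  i = 1 (α = 7): (7−12)(7−1)(7−10)(7−6) = (−5)·6·(−3)·1 = 90 ≡ 12, so v_1 = 12^{−1} = 12 (mod 13).
  i = 2 (α = 12): (12−7)(12−1)(12−10)(12−6) = 5·11·2·6 = 660 ≡ 10, so v_2 = 10^{−1} = 4 (mod 13).
  i = 3 (α = 1): (1−7)(1−12)(1−10)(1−6) = (−6)·(−11)·(−9)·(−5) = 2970 ≡ 6, so v_3 = 6^{−1} = 11 (mod 13).
  i = 4 (α = 10): (10−7)(10−12)(10−1)(10−6) = 3·(−2)·9·4 = −216 ≡ 5, so v_4 = 5^{−1} = 8 (mod 13).
  i = 5 (α = 6): (6−7)(6−12)(6−1)(6−10) = (−1)·(−6)·5·(−4) = −120 ≡ 10, so v_5 = 10^{−1} = 4 (mod 13).
  v = [12, 4, 11, 8, 4].
Step 2: syndromes of r = [3, 2, 12, 0, 11] (all sums mod 13).
  S_0 = Σ v_i r_i = 12·3 + 4·2 + 11·12 + 8·0 + 4·11 = 220 ≡ 12.
  S_1 = Σ v_i α_i r_i = 12·7·3 + 4·12·2 + 11·1·12 + 8·10·0 + 4·6·11 = 744 ≡ 3.
  α_i^2 mod 13 = [10, 1, 1, 9, 10].
  S_2 = Σ v_i α_i^2 r_i = 12·10·3 + 4·1·2 + 11·1·12 + 8·9·0 + 4·10·11 = 940 ≡ 4.
  S = (12, 3, 4) ≠ 0, so r is not a codeword (an error is present).
Step 3: locate the error. For a single error e at position i, S_ℓ = v_i·e·α_i^ℓ, so α_err = S_1/S_0.
  S_0^{−1} = 12^{−1} = 12 (mod 13), so α_err = 3·12 = 36 ≡ 10 = α_4. Error position i = 4.
  Consistency check: S_2/S_1 = 4·9 = 36 ≡ 10 = α_err ✓ (single-error assumption holds).
Step 4: error magnitude e = S_0/v_4 = S_0·∏_{j≠4}(α_4 − α_j) = 12·5 = 60 ≡ 8 (mod 13).
Step 5: correct position 4: c_4 = r_4 − e = 0 − 8 ≡ 5 (mod 13). Hence c = [3, 2, 12, 5, 11].
  Check: interpolating c through the α_i gives m(x) = 7 + 5·x (degree < 2) with m(α_i) = c_i for every i, so c is indeed a codeword.


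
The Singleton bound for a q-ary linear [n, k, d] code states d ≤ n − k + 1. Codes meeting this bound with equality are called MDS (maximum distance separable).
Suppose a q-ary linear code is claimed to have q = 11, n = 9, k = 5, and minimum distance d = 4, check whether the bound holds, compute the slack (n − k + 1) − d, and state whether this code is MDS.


Singleton RHS = n − k + 1 = 5, slack = 1, bound satisfied, not MDS.

Singleton bound: d ≤ n − k + 1.
Here n = 9, k = 5, so n − k + 1 = 5.
Given d = 4, check d ≤ 5: YES.
Slack = (n − k + 1) − d = 1.
The code is NOT MDS (slack = 1 > 0).
Description: the claimed parameters are [9, 5, 4]_11; such a code would be non-MDS.


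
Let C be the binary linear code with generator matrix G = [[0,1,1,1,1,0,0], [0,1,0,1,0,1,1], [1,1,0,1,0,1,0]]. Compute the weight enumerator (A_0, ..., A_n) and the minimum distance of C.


Weight distribution: A_0 = 1, A_2 = 1, A_4 = 5, A_6 = 1. Minimum distance d = 2.

Enumerate all 2^3 = 8 messages m ∈ F_2^3.
For each, compute codeword c = mG in F_2^7, then tally its weight.
  m = 000 → c = 0000000, weight = 0.
  m = 100 → c = 0111100, weight = 4.
  m = 010 → c = 0101011, weight = 4.
  m = 110 → c = 0010111, weight = 4.
  m = 001 → c = 1101010, weight = 4.
  m = 101 → c = 1010110, weight = 4.
  m = 011 → c = 1000001, weight = 2.
  m = 111 → c = 1111101, weight = 6.
Tally weights:
  weight 0: 1 codewords.
  weight 2: 1 codewords.
  weight 4: 5 codewords.
  weight 6: 1 codewords.
Minimum distance d = smallest w > 0 with A_w > 0 = 2.
Sanity: Σ A_w = 8 = 2^3 = 8 ✓.


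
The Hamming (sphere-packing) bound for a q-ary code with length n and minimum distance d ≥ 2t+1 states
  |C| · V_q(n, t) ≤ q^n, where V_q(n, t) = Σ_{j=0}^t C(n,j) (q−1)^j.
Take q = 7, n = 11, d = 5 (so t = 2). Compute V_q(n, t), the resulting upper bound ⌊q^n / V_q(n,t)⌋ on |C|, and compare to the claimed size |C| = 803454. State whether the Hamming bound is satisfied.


V_q(n, t) = 2047, q^n = 1977326743, Hamming bound = 965963, |C| = 803454 ≤ bound (satisfied).

Step 1: Compute V_q(n, t) = Σ_{j=0}^2 C(n, j) (q−1)^j.
  j = 0: C(11,0)·(6)^0 = 1·1 = 1.
  j = 1: C(11,1)·(6)^1 = 11·6 = 66.
  j = 2: C(11,2)·(6)^2 = 55·36 = 1980.
  V_q(n, t) = 1 + 66 + 1980 = 2047.
Step 2: q^n = 7^11 = 1977326743.
Step 3: Hamming bound ⌊q^n / V_q(n,t)⌋ = ⌊1977326743/2047⌋ = 965963.
Step 4: Compare |C| = 803454 to 965963: satisfied.
The claimed |C| lies below the Hamming bound.


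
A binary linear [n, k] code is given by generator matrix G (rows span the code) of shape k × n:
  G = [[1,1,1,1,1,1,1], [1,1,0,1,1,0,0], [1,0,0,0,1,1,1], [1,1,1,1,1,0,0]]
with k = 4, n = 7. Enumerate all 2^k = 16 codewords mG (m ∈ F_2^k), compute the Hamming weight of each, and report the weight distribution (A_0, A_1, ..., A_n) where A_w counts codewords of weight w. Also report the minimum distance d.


Weight distribution: A_0 = 1, A_1 = 1, A_2 = 3, A_3 = 3, A_4 = 3, A_5 = 3, A_6 = 1, A_7 = 1. Minimum distance d = 1.

Enumerate all 2^4 = 16 messages m ∈ F_2^4.
For each, compute codeword c = mG in F_2^7, then tally its weight.
  m = 0000 → c = 0000000, weight = 0.
  m = 1000 → c = 1111111, weight = 7.
  m = 0100 → c = 1101100, weight = 4.
  m = 1100 → c = 0010011, weight = 3.
  m = 0010 → c = 1000111, weight = 4.
  m = 1010 → c = 0111000, weight = 3.
  m = 0110 → c = 0101011, weight = 4.
  m = 1110 → c = 1010100, weight = 3.
  m = 0001 → c = 1111100, weight = 5.
  m = 1001 → c = 0000011, weight = 2.
  m = 0101 → c = 0010000, weight = 1.
  m = 1101 → c = 1101111, weight = 6.
  m = 0011 → c = 0111011, weight = 5.
  m = 1011 → c = 1000100, weight = 2.
  m = 0111 → c = 1010111, weight = 5.
  m = 1111 → c = 0101000, weight = 2.
Tally weights:
  weight 0: 1 codewords.
  weight 1: 1 codewords.
  weight 2: 3 codewords.
  weight 3: 3 codewords.
  weight 4: 3 codewords.
  weight 5: 3 codewords.
  weight 6: 1 codewords.
  weight 7: 1 codewords.
Minimum distance d = smallest w > 0 with A_w > 0 = 1.
Sanity: Σ A_w = 16 = 2^4 = 16 ✓.


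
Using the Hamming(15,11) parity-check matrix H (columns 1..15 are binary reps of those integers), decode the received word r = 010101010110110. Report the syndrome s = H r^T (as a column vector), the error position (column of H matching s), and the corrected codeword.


s = (1, 0, 1, 0)^T, error position = 10, corrected codeword c = 010101010010110

Compute s = H r^T mod 2 one row at a time:
  s_1 = 1 + 0 + 1 + 1 + 0 + 1 + 1 + 0 = 5 ≡ 1 (mod 2).
  s_2 = 1 + 0 + 1 + 0 + 0 + 1 + 1 + 0 = 4 ≡ 0 (mod 2).
  s_3 = 1 + 0 + 1 + 0 + 1 + 1 + 1 + 0 = 5 ≡ 1 (mod 2).
  s_4 = 0 + 0 + 0 + 0 + 0 + 1 + 1 + 0 = 2 ≡ 0 (mod 2).
s = (1, 0, 1, 0)^T — this equals column 10 of H (binary 1010), so error is at position 10.
Correct: flip bit 10 of r = 010101010110110 to get c = 010101010010110.


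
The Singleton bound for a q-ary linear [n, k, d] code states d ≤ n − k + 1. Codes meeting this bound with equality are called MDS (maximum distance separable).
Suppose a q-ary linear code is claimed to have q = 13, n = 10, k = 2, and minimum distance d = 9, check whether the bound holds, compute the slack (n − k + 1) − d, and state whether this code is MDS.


Singleton RHS = n − k + 1 = 9, slack = 0, bound satisfied, MDS.

Singleton bound: d ≤ n − k + 1.
Here n = 10, k = 2, so n − k + 1 = 9.
Given d = 9, check d ≤ 9: YES.
Slack = (n − k + 1) − d = 0.
The code is MDS (slack = 0).
Description: the claimed parameters are [10, 2, 9]_13; such a code would be MDS (meets Singleton bound).


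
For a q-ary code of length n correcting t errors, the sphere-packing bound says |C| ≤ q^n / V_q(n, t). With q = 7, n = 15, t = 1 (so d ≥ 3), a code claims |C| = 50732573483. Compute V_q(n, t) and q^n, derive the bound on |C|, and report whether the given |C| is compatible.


V_q(n, t) = 91, q^n = 4747561509943, Hamming bound = 52171005603, |C| = 50732573483 ≤ bound (satisfied).

Step 1: Compute V_q(n, t) = Σ_{j=0}^1 C(n, j) (q−1)^j.
  j = 0: C(15,0)·(6)^0 = 1·1 = 1.
  j = 1: C(15,1)·(6)^1 = 15·6 = 90.
  V_q(n, t) = 1 + 90 = 91.
Step 2: q^n = 7^15 = 4747561509943.
Step 3: Hamming bound ⌊q^n / V_q(n,t)⌋ = ⌊4747561509943/91⌋ = 52171005603.
Step 4: Compare |C| = 50732573483 to 52171005603: satisfied.
The claimed |C| lies below the Hamming bound.


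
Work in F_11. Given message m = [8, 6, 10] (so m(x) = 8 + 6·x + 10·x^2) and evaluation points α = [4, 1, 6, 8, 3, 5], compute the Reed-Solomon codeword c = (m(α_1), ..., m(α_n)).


c = [5, 2, 8, 3, 6, 2]

Message polynomial: m(x) = 8 + 6·x + 10·x^2 (mod 11).
For each evaluation point α_i, compute m(α_i) mod 11:
  α_1 = 4: Horner steps 10 → 2 → 5, so m(4) = 5.
  α_2 = 1: Horner steps 10 → 5 → 2, so m(1) = 2.
  α_3 = 6: Horner steps 10 → 0 → 8, so m(6) = 8.
  α_4 = 8: Horner steps 10 → 9 → 3, so m(8) = 3.
  α_5 = 3: Horner steps 10 → 3 → 6, so m(3) = 6.
  α_6 = 5: Horner steps 10 → 1 → 2, so m(5) = 2.
Codeword c = [5, 2, 8, 3, 6, 2] ∈ F_11^6.


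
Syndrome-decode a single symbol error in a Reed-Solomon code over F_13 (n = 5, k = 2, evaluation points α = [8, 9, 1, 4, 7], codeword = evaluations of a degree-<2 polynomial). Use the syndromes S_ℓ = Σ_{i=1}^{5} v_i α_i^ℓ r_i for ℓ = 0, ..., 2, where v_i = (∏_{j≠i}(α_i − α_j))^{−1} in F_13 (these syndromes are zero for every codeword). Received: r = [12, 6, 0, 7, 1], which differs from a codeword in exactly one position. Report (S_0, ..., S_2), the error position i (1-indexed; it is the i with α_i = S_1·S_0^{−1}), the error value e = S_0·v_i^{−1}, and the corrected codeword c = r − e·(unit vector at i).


S = (11, 8, 7), error at position 2, error magnitude e = 9, c = [12, 10, 0, 7, 1].

Step 1: column multipliers v_i = (∏_{j≠i}(α_i − α_j))^{−1} mod 13.
  i = 1 (α = 8): (8−9)(8−1)(8−4)(8−7) = (−1)·7·4·1 = −28 ≡ 11, so v_1 = 11^{−1} = 6 (mod 13).
  i = 2 (α = 9): (9−8)(9−1)(9−4)(9−7) = 1·8·5·2 = 80 ≡ 2, so v_2 = 2^{−1} = 7 (mod 13).
  i = 3 (α = 1): (1−8)(1−9)(1−4)(1−7) = (−7)·(−8)·(−3)·(−6) = 1008 ≡ 7, so v_3 = 7^{−1} = 2 (mod 13).
  i = 4 (α = 4): (4−8)(4−9)(4−1)(4−7) = (−4)·(−5)·3·(−3) = −180 ≡ 2, so v_4 = 2^{−1} = 7 (mod 13).
  i = 5 (α = 7): (7−8)(7−9)(7−1)(7−4) = (−1)·(−2)·6·3 = 36 ≡ 10, so v_5 = 10^{−1} = 4 (mod 13).
  v = [6, 7, 2, 7, 4].
Step 2: syndromes of r = [12, 6, 0, 7, 1] (all sums mod 13).
  S_0 = Σ v_i r_i = 6·12 + 7·6 + 2·0 + 7·7 + 4·1 = 167 ≡ 11.
  S_1 = Σ v_i α_i r_i = 6·8·12 + 7·9·6 + 2·1·0 + 7·4·7 + 4·7·1 = 1178 ≡ 8.
  α_i^2 mod 13 = [12, 3, 1, 3, 10].
  S_2 = Σ v_i α_i^2 r_i = 6·12·12 + 7·3·6 + 2·1·0 + 7·3·7 + 4·10·1 = 1177 ≡ 7.
  S = (11, 8, 7) ≠ 0, so r is not a codeword (an error is present).
Step 3: locate the error. For a single error e at position i, S_ℓ = v_i·e·α_i^ℓ, so α_err = S_1/S_0.
  S_0^{−1} = 11^{−1} = 6 (mod 13), so α_err = 8·6 = 48 ≡ 9 = α_2. Error position i = 2.
  Consistency check: S_2/S_1 = 7·5 = 35 ≡ 9 = α_err ✓ (single-error assumption holds).
Step 4: error magnitude e = S_0/v_2 = S_0·∏_{j≠2}(α_2 − α_j) = 11·2 = 22 ≡ 9 (mod 13).
Step 5: correct position 2: c_2 = r_2 − e = 6 − 9 ≡ 10 (mod 13). Hence c = [12, 10, 0, 7, 1].
  Check: interpolating c through the α_i gives m(x) = 2 + 11·x (degree < 2) with m(α_i) = c_i for every i, so c is indeed a codeword.


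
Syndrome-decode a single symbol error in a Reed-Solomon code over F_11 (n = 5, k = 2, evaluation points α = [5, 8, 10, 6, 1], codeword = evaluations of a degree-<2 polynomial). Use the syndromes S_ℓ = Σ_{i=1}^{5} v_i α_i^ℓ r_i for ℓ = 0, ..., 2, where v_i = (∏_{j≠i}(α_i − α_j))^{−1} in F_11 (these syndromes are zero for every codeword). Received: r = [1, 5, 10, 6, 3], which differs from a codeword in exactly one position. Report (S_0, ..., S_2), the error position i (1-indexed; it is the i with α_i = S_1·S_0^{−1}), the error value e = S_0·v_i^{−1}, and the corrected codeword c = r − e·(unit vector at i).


S = (9, 2, 9), error at position 3, error magnitude e = 6, c = [1, 5, 4, 6, 3].

Step 1: column multipliers v_i = (∏_{j≠i}(α_i − α_j))^{−1} mod 11.
  i = 1 (α = 5): (5−8)(5−10)(5−6)(5−1) = (−3)·(−5)·(−1)·4 = −60 ≡ 6, so v_1 = 6^{−1} = 2 (mod 11).
  i = 2 (α = 8): (8−5)(8−10)(8−6)(8−1) = 3·(−2)·2·7 = −84 ≡ 4, so v_2 = 4^{−1} = 3 (mod 11).
  i = 3 (α = 10): (10−5)(10−8)(10−6)(10−1) = 5·2·4·9 = 360 ≡ 8, so v_3 = 8^{−1} = 7 (mod 11).
  i = 4 (α = 6): (6−5)(6−8)(6−10)(6−1) = 1·(−2)·(−4)·5 = 40 ≡ 7, so v_4 = 7^{−1} = 8 (mod 11).
  i = 5 (α = 1): (1−5)(1−8)(1−10)(1−6) = (−4)·(−7)·(−9)·(−5) = 1260 ≡ 6, so v_5 = 6^{−1} = 2 (mod 11).
  v = [2, 3, 7, 8, 2].
Step 2: syndromes of r = [1, 5, 10, 6, 3] (all sums mod 11).
  S_0 = Σ v_i r_i = 2·1 + 3·5 + 7·10 + 8·6 + 2·3 = 141 ≡ 9.
  S_1 = Σ v_i α_i r_i = 2·5·1 + 3·8·5 + 7·10·10 + 8·6·6 + 2·1·3 = 1124 ≡ 2.
  α_i^2 mod 11 = [3, 9, 1, 3, 1].
  S_2 = Σ v_i α_i^2 r_i = 2·3·1 + 3·9·5 + 7·1·10 + 8·3·6 + 2·1·3 = 361 ≡ 9.
  S = (9, 2, 9) ≠ 0, so r is not a codeword (an error is present).
Step 3: locate the error. For a single error e at position i, S_ℓ = v_i·e·α_i^ℓ, so α_err = S_1/S_0.
  S_0^{−1} = 9^{−1} = 5 (mod 11), so α_err = 2·5 = 10 ≡ 10 = α_3. Error position i = 3.
  Consistency check: S_2/S_1 = 9·6 = 54 ≡ 10 = α_err ✓ (single-error assumption holds).
Step 4: error magnitude e = S_0/v_3 = S_0·∏_{j≠3}(α_3 − α_j) = 9·8 = 72 ≡ 6 (mod 11).
Step 5: correct position 3: c_3 = r_3 − e = 10 − 6 ≡ 4 (mod 11). Hence c = [1, 5, 4, 6, 3].
  Check: interpolating c through the α_i gives m(x) = 9 + 5·x (degree < 2) with m(α_i) = c_i for every i, so c is indeed a codeword.


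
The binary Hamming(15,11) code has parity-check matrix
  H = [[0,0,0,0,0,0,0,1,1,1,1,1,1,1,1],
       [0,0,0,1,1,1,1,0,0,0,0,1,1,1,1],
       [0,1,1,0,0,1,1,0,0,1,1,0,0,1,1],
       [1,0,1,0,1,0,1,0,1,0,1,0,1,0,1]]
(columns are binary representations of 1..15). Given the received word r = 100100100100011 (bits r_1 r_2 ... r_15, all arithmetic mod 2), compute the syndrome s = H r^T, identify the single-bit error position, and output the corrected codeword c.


s = (1, 0, 0, 1)^T, error position = 9, corrected codeword c = 100100101100011

Compute s = H r^T mod 2 one row at a time:
  s_1 = 0 + 0 + 1 + 0 + 0 + 0 + 1 + 1 = 3 ≡ 1 (mod 2).
  s_2 = 1 + 0 + 0 + 1 + 0 + 0 + 1 + 1 = 4 ≡ 0 (mod 2).
  s_3 = 0 + 0 + 0 + 1 + 1 + 0 + 1 + 1 = 4 ≡ 0 (mod 2).
  s_4 = 1 + 0 + 0 + 1 + 0 + 0 + 0 + 1 = 3 ≡ 1 (mod 2).
s = (1, 0, 0, 1)^T — this equals column 9 of H (binary 1001), so error is at position 9.
Correct: flip bit 9 of r = 100100100100011 to get c = 100100101100011.


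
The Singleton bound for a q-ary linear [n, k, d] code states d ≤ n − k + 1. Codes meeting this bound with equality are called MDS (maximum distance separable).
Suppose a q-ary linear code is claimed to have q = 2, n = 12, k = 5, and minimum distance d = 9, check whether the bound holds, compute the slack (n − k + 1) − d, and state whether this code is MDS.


Singleton RHS = n − k + 1 = 8, slack = -1, bound violated (no such code; not MDS).

Singleton bound: d ≤ n − k + 1.
Here n = 12, k = 5, so n − k + 1 = 8.
Given d = 9, check d ≤ 8: NO.
Slack = (n − k + 1) − d = -1.
The slack is negative: d = 9 exceeds n − k + 1 = 8 by 1, so the Singleton bound is violated and no linear [12, 5, 9]_2 code can exist. In particular it is not MDS (MDS requires d = n − k + 1 exactly).
Description: the claimed parameters are [12, 5, 9]_2; such a code would be impossible (violates the Singleton bound).


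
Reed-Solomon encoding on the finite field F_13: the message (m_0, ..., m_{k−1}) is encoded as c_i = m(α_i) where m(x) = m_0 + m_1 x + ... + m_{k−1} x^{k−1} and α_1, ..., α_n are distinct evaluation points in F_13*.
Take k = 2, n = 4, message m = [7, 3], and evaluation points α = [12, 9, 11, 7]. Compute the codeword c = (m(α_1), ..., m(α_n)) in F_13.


c = [4, 8, 1, 2]

Message polynomial: m(x) = 7 + 3·x (mod 13).
For each evaluation point α_i, compute m(α_i) mod 13:
  α_1 = 12: Horner steps 3 → 4, so m(12) = 4.
  α_2 = 9: Horner steps 3 → 8, so m(9) = 8.
  α_3 = 11: Horner steps 3 → 1, so m(11) = 1.
  α_4 = 7: Horner steps 3 → 2, so m(7) = 2.
Codeword c = [4, 8, 1, 2] ∈ F_13^4.


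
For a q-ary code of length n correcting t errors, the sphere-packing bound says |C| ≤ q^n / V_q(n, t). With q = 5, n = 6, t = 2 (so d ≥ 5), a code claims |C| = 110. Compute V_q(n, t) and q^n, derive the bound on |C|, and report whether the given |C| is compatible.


V_q(n, t) = 265, q^n = 15625, Hamming bound = 58, |C| = 110 > bound (violated).

Step 1: Compute V_q(n, t) = Σ_{j=0}^2 C(n, j) (q−1)^j.
  j = 0: C(6,0)·(4)^0 = 1·1 = 1.
  j = 1: C(6,1)·(4)^1 = 6·4 = 24.
  j = 2: C(6,2)·(4)^2 = 15·16 = 240.
  V_q(n, t) = 1 + 24 + 240 = 265.
Step 2: q^n = 5^6 = 15625.
Step 3: Hamming bound ⌊q^n / V_q(n,t)⌋ = ⌊15625/265⌋ = 58.
Step 4: Compare |C| = 110 to 58: violated.
The claimed |C| lies above the Hamming bound, so no 5-ary code of length 6 with d ≥ 5 can have 110 codewords.


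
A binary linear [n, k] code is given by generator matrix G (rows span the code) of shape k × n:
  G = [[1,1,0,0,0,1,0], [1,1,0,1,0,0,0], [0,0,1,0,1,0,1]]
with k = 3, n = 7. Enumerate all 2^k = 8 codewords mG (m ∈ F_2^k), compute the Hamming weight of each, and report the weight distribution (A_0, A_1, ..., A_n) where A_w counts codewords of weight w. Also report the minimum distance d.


Weight distribution: A_0 = 1, A_2 = 1, A_3 = 3, A_5 = 1, A_6 = 2. Minimum distance d = 2.

Enumerate all 2^3 = 8 messages m ∈ F_2^3.
For each, compute codeword c = mG in F_2^7, then tally its weight.
  m = 000 → c = 0000000, weight = 0.
  m = 100 → c = 1100010, weight = 3.
  m = 010 → c = 1101000, weight = 3.
  m = 110 → c = 0001010, weight = 2.
  m = 001 → c = 0010101, weight = 3.
  m = 101 → c = 1110111, weight = 6.
  m = 011 → c = 1111101, weight = 6.
  m = 111 → c = 0011111, weight = 5.
Tally weights:
  weight 0: 1 codewords.
  weight 2: 1 codewords.
  weight 3: 3 codewords.
  weight 5: 1 codewords.
  weight 6: 2 codewords.
Minimum distance d = smallest w > 0 with A_w > 0 = 2.
Sanity: Σ A_w = 8 = 2^3 = 8 ✓.


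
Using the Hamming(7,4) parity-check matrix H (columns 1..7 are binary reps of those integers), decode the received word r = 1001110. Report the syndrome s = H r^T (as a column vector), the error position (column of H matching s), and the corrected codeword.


s = (1, 1, 0)^T, error position = 6, corrected codeword c = 1001100

Compute s = H r^T mod 2 one row at a time:
  s_1 = 1 + 1 + 1 + 0 = 3 ≡ 1 (mod 2).
  s_2 = 0 + 0 + 1 + 0 = 1 ≡ 1 (mod 2).
  s_3 = 1 + 0 + 1 + 0 = 2 ≡ 0 (mod 2).
s = (1, 1, 0)^T — this equals column 6 of H (binary 110), so error is at position 6.
Correct: flip bit 6 of r = 1001110 to get c = 1001100.


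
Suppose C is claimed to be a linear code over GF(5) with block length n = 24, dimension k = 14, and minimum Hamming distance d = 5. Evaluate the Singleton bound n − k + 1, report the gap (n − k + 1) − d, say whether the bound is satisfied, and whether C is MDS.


Singleton RHS = n − k + 1 = 11, slack = 6, bound satisfied, not MDS.

Singleton bound: d ≤ n − k + 1.
Here n = 24, k = 14, so n − k + 1 = 11.
Given d = 5, check d ≤ 11: YES.
Slack = (n − k + 1) − d = 6.
The code is NOT MDS (slack = 6 > 0).
Description: the claimed parameters are [24, 14, 5]_5; such a code would be non-MDS.


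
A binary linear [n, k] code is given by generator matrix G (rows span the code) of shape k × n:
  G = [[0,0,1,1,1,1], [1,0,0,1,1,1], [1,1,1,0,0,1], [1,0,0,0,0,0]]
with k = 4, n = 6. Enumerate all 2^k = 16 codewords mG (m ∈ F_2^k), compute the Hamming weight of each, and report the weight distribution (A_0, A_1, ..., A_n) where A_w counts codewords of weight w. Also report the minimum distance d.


Weight distribution: A_0 = 1, A_1 = 2, A_2 = 2, A_3 = 4, A_4 = 5, A_5 = 2. Minimum distance d = 1.

Enumerate all 2^4 = 16 messages m ∈ F_2^4.
For each, compute codeword c = mG in F_2^6, then tally its weight.
  m = 0000 → c = 000000, weight = 0.
  m = 1000 → c = 001111, weight = 4.
  m = 0100 → c = 100111, weight = 4.
  m = 1100 → c = 101000, weight = 2.
  m = 0010 → c = 111001, weight = 4.
  m = 1010 → c = 110110, weight = 4.
  m = 0110 → c = 011110, weight = 4.
  m = 1110 → c = 010001, weight = 2.
  m = 0001 → c = 100000, weight = 1.
  m = 1001 → c = 101111, weight = 5.
  m = 0101 → c = 000111, weight = 3.
  m = 1101 → c = 001000, weight = 1.
  m = 0011 → c = 011001, weight = 3.
  m = 1011 → c = 010110, weight = 3.
  m = 0111 → c = 111110, weight = 5.
  m = 1111 → c = 110001, weight = 3.
Tally weights:
  weight 0: 1 codewords.
  weight 1: 2 codewords.
  weight 2: 2 codewords.
  weight 3: 4 codewords.
  weight 4: 5 codewords.
  weight 5: 2 codewords.
Minimum distance d = smallest w > 0 with A_w > 0 = 1.
Sanity: Σ A_w = 16 = 2^4 = 16 ✓.


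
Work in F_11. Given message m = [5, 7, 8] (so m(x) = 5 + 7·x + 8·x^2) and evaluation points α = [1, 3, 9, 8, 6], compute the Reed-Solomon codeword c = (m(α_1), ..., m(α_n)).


c = [9, 10, 1, 1, 5]

Message polynomial: m(x) = 5 + 7·x + 8·x^2 (mod 11).
For each evaluation point α_i, compute m(α_i) mod 11:
  α_1 = 1: Horner steps 8 → 4 → 9, so m(1) = 9.
  α_2 = 3: Horner steps 8 → 9 → 10, so m(3) = 10.
  α_3 = 9: Horner steps 8 → 2 → 1, so m(9) = 1.
  α_4 = 8: Horner steps 8 → 5 → 1, so m(8) = 1.
  α_5 = 6: Horner steps 8 → 0 → 5, so m(6) = 5.
Codeword c = [9, 10, 1, 1, 5] ∈ F_11^5.


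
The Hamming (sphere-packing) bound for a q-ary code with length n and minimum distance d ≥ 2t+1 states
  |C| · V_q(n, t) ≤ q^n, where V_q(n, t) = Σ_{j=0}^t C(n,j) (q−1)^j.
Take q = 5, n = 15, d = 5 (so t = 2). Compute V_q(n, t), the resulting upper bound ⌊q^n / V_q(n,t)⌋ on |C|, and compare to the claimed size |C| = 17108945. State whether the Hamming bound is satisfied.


V_q(n, t) = 1741, q^n = 30517578125, Hamming bound = 17528764, |C| = 17108945 ≤ bound (satisfied).

Step 1: Compute V_q(n, t) = Σ_{j=0}^2 C(n, j) (q−1)^j.
  j = 0: C(15,0)·(4)^0 = 1·1 = 1.
  j = 1: C(15,1)·(4)^1 = 15·4 = 60.
  j = 2: C(15,2)·(4)^2 = 105·16 = 1680.
  V_q(n, t) = 1 + 60 + 1680 = 1741.
Step 2: q^n = 5^15 = 30517578125.
Step 3: Hamming bound ⌊q^n / V_q(n,t)⌋ = ⌊30517578125/1741⌋ = 17528764.
Step 4: Compare |C| = 17108945 to 17528764: satisfied.
The claimed |C| lies below the Hamming bound.
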